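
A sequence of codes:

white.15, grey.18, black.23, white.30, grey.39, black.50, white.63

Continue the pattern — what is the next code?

grey.78

Shade: repeats white → grey → black, so white, grey, black, white, grey, black, white → grey.
Second component: 15, 18, 23, 30, 39, 50, 63 → 78 (differences are 3, 5, 7, … (increasing by 2 each time)).
Putting it together: grey.78.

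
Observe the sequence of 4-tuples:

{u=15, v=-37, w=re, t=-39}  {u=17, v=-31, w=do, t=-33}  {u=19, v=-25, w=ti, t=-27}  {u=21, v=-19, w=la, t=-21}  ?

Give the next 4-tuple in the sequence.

{u=23, v=-13, w=sol, t=-15}

For the u, +2 each step: 15, 17, 19, 21 → 23.
V — +6 each step: -37, -31, -25, -19 → -13.
W — runs backward through the solfège scale do→ti: re, do, ti, la → sol.
T — always 2 less than the v: -39, -33, -27, -21 → -15.
Putting it together: {u=23, v=-13, w=sol, t=-15}.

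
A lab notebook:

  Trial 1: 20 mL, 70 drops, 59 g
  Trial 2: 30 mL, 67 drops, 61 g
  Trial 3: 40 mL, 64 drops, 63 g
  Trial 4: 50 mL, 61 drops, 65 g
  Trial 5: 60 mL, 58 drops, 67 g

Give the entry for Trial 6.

70 mL, 55 drops, 69 g

ML: +10 each step, so 20, 30, 40, 50, 60 → 70.
Drops: −3 each step; 70, 67, 64, 61, 58 → 55.
G goes 59, 61, 63, 65, 67 → 69 (+2 each step).
So the next line is 70 mL, 55 drops, 69 g.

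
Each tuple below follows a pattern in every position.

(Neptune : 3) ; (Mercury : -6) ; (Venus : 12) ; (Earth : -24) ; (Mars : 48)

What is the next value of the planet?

Jupiter

Planet: runs through the planets Mercury→Neptune; Neptune, Mercury, Venus, Earth, Mars → Jupiter.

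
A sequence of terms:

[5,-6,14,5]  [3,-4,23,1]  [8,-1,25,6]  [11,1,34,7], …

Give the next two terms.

[19,4,36,13], [30,6,45,20]

First entry: 5, 3, 8, 11 → 19 → 30 (each term is the sum of the two before it).
For the second entry, alternating steps +2, +3, +2, +3, …: -6, -4, -1, 1 → 4 → 6.
Third entry: alternating steps +9, +2, +9, +2, …; 14, 23, 25, 34 → 36 → 45.
Fourth entry: 5, 1, 6, 7 → 13 → 20 (each term is the sum of the two before it).
Putting the parts together: [19,4,36,13] and then [30,6,45,20].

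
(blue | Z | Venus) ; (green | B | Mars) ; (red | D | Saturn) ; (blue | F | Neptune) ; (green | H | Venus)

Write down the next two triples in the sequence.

Colour: repeats blue → green → red; blue, green, red, blue, green → red → blue.
Letter: letters move forward 2 places in the alphabet, wrapping Z→A, so Z, B, D, F, H → J → L.
Planet goes Venus, Mars, Saturn, Neptune, Venus → Mars → Saturn (repeats Venus → Mars → Saturn → Neptune).
So the next two triples are (red | J | Mars) and (blue | L | Saturn).

(red | J | Mars), (blue | L | Saturn)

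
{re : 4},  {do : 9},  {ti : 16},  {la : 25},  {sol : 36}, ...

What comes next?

Note: re, do, ti, la, sol → fa (runs backward through the solfège scale do→ti).
Second coordinate goes 4, 9, 16, 25, 36 → 49 (perfect squares: 2², 3², 4², …).
So the next pair is {fa : 49}.

{fa : 49}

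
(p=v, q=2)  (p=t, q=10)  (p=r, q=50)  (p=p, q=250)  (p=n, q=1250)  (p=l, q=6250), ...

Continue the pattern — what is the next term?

(p=j, q=31250)

P: letters move back 2 places in the alphabet; v, t, r, p, n, l → j.
Q — ×5 each step: 2, 10, 50, 250, 1250, 6250 → 31250.
So the next term is (p=j, q=31250).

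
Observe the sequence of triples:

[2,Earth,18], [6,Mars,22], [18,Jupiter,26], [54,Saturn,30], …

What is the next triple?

First slot goes 2, 6, 18, 54 → 162 (×3 each step).
Planet — runs through the planets Mercury→Neptune: Earth, Mars, Jupiter, Saturn → Uranus.
Third slot: +4 each step; 18, 22, 26, 30 → 34.
Combining the parts gives [162,Uranus,34].

[162,Uranus,34]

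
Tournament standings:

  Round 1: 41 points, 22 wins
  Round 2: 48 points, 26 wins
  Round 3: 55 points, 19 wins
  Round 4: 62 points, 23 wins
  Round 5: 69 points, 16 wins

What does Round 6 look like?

For the points, +7 each step: 41, 48, 55, 62, 69 → 76.
Wins goes 22, 26, 19, 23, 16 → 20 (alternating steps +4, −7, +4, −7, …).
Combining the parts gives 76 points, 20 wins.

76 points, 20 wins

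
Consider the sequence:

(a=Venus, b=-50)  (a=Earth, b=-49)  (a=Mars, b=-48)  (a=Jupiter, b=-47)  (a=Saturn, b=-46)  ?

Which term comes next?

(a=Uranus, b=-45)

A: runs through the planets Mercury→Neptune; Venus, Earth, Mars, Jupiter, Saturn → Uranus.
B: +1 each step, so -50, -49, -48, -47, -46 → -45.
So the next term is (a=Uranus, b=-45).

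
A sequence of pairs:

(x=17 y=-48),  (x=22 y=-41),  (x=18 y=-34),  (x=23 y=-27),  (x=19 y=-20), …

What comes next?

(x=24 y=-13)

X: alternating steps +5, −4, +5, −4, …; 17, 22, 18, 23, 19 → 24.
Y: +7 each step, so -48, -41, -34, -27, -20 → -13.
Combining the parts gives (x=24 y=-13).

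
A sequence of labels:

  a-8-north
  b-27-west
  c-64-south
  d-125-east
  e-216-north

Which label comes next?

Letter: a, b, c, d, e → f (letters move forward 1 place in the alphabet).
Second component: perfect cubes: 2³, 3³, 4³, …; 8, 27, 64, 125, 216 → 343.
Direction: north, west, south, east, north → west (repeats north → west → south → east).
Combining the parts gives f-343-west.

f-343-west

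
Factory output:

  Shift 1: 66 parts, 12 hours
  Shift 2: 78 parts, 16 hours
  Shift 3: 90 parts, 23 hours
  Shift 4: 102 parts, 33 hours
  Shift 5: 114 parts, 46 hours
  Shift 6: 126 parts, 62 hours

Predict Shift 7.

138 parts, 81 hours

For the parts, +12 each step: 66, 78, 90, 102, 114, 126 → 138.
Hours: differences are 4, 7, 10, … (increasing by 3 each time); 12, 16, 23, 33, 46, 62 → 81.
So the next line is 138 parts, 81 hours.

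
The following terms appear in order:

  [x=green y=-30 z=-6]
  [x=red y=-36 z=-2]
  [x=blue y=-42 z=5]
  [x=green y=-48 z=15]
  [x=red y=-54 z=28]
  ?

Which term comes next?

[x=blue y=-60 z=44]

X — repeats green → red → blue: green, red, blue, green, red → blue.
Y: −6 each step, so -30, -36, -42, -48, -54 → -60.
Z: -6, -2, 5, 15, 28 → 44 (differences are 4, 7, 10, … (increasing by 3 each time)).
So the next term is [x=blue y=-60 z=44].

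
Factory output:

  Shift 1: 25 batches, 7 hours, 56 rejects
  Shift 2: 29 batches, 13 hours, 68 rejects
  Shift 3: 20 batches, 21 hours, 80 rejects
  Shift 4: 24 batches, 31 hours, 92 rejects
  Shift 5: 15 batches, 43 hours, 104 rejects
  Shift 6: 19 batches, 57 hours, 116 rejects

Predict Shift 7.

Batches: alternating steps +4, −9, +4, −9, …; 25, 29, 20, 24, 15, 19 → 10.
Hours — differences are 6, 8, 10, … (increasing by 2 each time): 7, 13, 21, 31, 43, 57 → 73.
Rejects: +12 each step; 56, 68, 80, 92, 104, 116 → 128.
So the next line is 10 batches, 73 hours, 128 rejects.

10 batches, 73 hours, 128 rejects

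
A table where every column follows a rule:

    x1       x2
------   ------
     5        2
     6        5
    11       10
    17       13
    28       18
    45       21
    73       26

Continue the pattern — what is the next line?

118  29

Column x1 goes 5, 6, 11, 17, 28, 45, 73 → 118 (each term is the sum of the two before it).
Column x2 — alternating steps +3, +5, +3, +5, …: 2, 5, 10, 13, 18, 21, 26 → 29.
So the next line is 118  29.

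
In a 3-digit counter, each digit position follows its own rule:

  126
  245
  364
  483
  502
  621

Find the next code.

740

First digit: +1 each step, mod 10; 1, 2, 3, 4, 5, 6 → 7.
Second digit: +2 each step, mod 10; 2, 4, 6, 8, 0, 2 → 4.
For the third digit, −1 each step, mod 10: 6, 5, 4, 3, 2, 1 → 0.
So the next code is 740.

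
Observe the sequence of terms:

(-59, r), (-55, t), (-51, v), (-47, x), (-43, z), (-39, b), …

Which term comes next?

First part: -59, -55, -51, -47, -43, -39 → -35 (+4 each step).
Letter: letters move forward 2 places in the alphabet, wrapping Z→A, so r, t, v, x, z, b → d.
Combining the parts gives (-35, d).

(-35, d)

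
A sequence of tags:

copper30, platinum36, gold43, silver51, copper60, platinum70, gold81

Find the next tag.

Metal: repeats copper → platinum → gold → silver; copper, platinum, gold, silver, copper, platinum, gold → silver.
Second component — differences are 6, 7, 8, … (increasing by 1 each time): 30, 36, 43, 51, 60, 70, 81 → 93.
So the next tag is silver93.

silver93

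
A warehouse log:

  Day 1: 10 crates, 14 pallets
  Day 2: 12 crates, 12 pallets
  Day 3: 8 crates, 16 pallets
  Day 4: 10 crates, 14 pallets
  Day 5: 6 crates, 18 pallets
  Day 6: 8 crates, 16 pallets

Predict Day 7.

Crates: alternating steps +2, −4, +2, −4, …, so 10, 12, 8, 10, 6, 8 → 4.
Pallets: together with the crates always sums to 24; 14, 12, 16, 14, 18, 16 → 20.
So the next row is 4 crates, 20 pallets.

4 crates, 20 pallets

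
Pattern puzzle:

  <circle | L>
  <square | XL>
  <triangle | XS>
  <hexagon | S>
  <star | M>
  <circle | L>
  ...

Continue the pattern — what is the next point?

Shape: circle, square, triangle, hexagon, star, circle → square (repeats circle → square → triangle → hexagon → star).
Size goes L, XL, XS, S, M, L → XL (repeats L → XL → XS → S → M).
Combining the parts gives <square | XL>.

<square | XL>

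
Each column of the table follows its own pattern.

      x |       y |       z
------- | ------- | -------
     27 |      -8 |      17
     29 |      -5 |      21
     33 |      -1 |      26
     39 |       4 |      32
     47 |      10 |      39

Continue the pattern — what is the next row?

57  17  47

Column x: differences are 2, 4, 6, … (increasing by 2 each time); 27, 29, 33, 39, 47 → 57.
Column y: -8, -5, -1, 4, 10 → 17 (differences are 3, 4, 5, … (increasing by 1 each time)).
Column z goes 17, 21, 26, 32, 39 → 47 (differences are 4, 5, 6, … (increasing by 1 each time)).
So the next row is 57  17  47.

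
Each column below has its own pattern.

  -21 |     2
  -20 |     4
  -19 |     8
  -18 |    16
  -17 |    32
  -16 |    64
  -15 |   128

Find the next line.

First component: +1 each step; -21, -20, -19, -18, -17, -16, -15 → -14.
Second component goes 2, 4, 8, 16, 32, 64, 128 → 256 (×2 each step).
Combining the parts gives -14  256.

-14  256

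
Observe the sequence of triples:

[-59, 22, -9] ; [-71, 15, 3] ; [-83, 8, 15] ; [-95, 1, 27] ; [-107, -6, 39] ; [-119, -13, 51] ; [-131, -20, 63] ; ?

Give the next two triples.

[-143, -27, 75], [-155, -34, 87]

First component: −12 each step, so -59, -71, -83, -95, -107, -119, -131 → -143 → -155.
For the second component, −7 each step: 22, 15, 8, 1, -6, -13, -20 → -27 → -34.
Third component: +12 each step; -9, 3, 15, 27, 39, 51, 63 → 75 → 87.
So the next two triples are [-143, -27, 75] and [-155, -34, 87].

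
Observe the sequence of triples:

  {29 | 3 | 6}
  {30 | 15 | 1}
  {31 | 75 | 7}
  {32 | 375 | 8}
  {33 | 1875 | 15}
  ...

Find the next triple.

{34 | 9375 | 23}

For the first value, +1 each step: 29, 30, 31, 32, 33 → 34.
Second value goes 3, 15, 75, 375, 1875 → 9375 (×5 each step).
For the third value, each term is the sum of the two before it: 6, 1, 7, 8, 15 → 23.
So the next triple is {34 | 9375 | 23}.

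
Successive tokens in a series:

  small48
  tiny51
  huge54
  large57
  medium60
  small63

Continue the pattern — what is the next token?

For the size, repeats small → tiny → huge → large → medium: small, tiny, huge, large, medium, small → tiny.
Second component: +3 each step, so 48, 51, 54, 57, 60, 63 → 66.
So the next token is tiny66.

tiny66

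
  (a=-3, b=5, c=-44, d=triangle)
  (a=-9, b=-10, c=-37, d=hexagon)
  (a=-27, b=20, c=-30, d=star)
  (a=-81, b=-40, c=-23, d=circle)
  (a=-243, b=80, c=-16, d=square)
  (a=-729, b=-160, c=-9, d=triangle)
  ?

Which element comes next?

For the a, ×3 each step: -3, -9, -27, -81, -243, -729 → -2187.
B: 5, -10, 20, -40, 80, -160 → 320 (×(-2) each step).
C goes -44, -37, -30, -23, -16, -9 → -2 (+7 each step).
D: repeats triangle → hexagon → star → circle → square, so triangle, hexagon, star, circle, square, triangle → hexagon.
So the next element is (a=-2187, b=320, c=-2, d=hexagon).

(a=-2187, b=320, c=-2, d=hexagon)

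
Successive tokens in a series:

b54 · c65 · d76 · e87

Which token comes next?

Letter — letters move forward 1 place in the alphabet: b, c, d, e → f.
Second component: +11 each step; 54, 65, 76, 87 → 98.
Combining the parts gives f98.

f98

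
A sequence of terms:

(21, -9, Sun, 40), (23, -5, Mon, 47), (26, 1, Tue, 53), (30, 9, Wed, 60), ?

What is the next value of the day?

Thu

Day: runs through the weekdays Mon→Sun, so Sun, Mon, Tue, Wed → Thu.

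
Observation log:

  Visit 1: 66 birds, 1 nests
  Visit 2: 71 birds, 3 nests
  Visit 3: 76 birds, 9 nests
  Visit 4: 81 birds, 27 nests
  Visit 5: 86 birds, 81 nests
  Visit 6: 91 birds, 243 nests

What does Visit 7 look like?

96 birds, 729 nests

For the birds, +5 each step: 66, 71, 76, 81, 86, 91 → 96.
For the nests, ×3 each step: 1, 3, 9, 27, 81, 243 → 729.
Combining the parts gives 96 birds, 729 nests.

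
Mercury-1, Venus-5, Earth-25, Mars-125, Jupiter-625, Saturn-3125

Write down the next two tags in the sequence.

Uranus-15625 then Neptune-78125

Planet: runs through the planets Mercury→Neptune; Mercury, Venus, Earth, Mars, Jupiter, Saturn → Uranus → Neptune.
For the second component, ×5 each step: 1, 5, 25, 125, 625, 3125 → 15625 → 78125.
So the next two tags are Uranus-15625 and Neptune-78125.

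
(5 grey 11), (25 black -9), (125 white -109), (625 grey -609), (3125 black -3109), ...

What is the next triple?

First part: 5, 25, 125, 625, 3125 → 15625 (×5 each step).
Shade: repeats grey → black → white; grey, black, white, grey, black → white.
Third part: 11, -9, -109, -609, -3109 → -15609 (together with the first part always sums to 16).
Putting it together: (15625 white -15609).

(15625 white -15609)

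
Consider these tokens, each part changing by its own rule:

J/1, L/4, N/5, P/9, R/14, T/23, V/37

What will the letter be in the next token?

Letter: letters move forward 2 places in the alphabet; J, L, N, P, R, T, V → X.

X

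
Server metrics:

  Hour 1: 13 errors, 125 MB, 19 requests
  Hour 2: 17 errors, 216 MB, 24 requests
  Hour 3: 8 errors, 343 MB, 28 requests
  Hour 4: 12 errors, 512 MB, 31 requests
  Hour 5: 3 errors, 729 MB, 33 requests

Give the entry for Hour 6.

Errors — alternating steps +4, −9, +4, −9, …: 13, 17, 8, 12, 3 → 7.
MB: perfect cubes: 5³, 6³, 7³, …; 125, 216, 343, 512, 729 → 1000.
Requests: differences are 5, 4, 3, … (decreasing by 1 each time), so 19, 24, 28, 31, 33 → 34.
So the next row is 7 errors, 1000 MB, 34 requests.

7 errors, 1000 MB, 34 requests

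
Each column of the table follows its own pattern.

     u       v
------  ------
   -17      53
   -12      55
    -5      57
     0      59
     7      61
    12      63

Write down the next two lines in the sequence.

19  65; 24  67

Column u: alternating steps +5, +7, +5, +7, …; -17, -12, -5, 0, 7, 12 → 19 → 24.
For the column v, +2 each step: 53, 55, 57, 59, 61, 63 → 65 → 67.
So the next two lines are 19  65 and 24  67.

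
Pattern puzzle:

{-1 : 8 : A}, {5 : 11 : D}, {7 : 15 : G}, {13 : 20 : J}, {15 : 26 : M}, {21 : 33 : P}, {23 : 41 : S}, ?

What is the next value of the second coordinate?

50

First coordinate: alternating steps +6, +2, +6, +2, …; -1, 5, 7, 13, 15, 21, 23 → 29.
Second coordinate goes 8, 11, 15, 20, 26, 33, 41 → 50 (differences are 3, 4, 5, … (increasing by 1 each time)).
Letter: letters move forward 3 places in the alphabet, so A, D, G, J, M, P, S → V.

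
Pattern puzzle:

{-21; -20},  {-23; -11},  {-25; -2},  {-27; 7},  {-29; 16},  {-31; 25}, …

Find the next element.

{-33; 34}

First component goes -21, -23, -25, -27, -29, -31 → -33 (−2 each step).
For the second component, +9 each step: -20, -11, -2, 7, 16, 25 → 34.
Putting it together: {-33; 34}.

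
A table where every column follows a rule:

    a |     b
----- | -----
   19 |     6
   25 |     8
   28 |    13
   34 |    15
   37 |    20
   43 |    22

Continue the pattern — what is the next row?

Column a goes 19, 25, 28, 34, 37, 43 → 46 (alternating steps +6, +3, +6, +3, …).
Column b goes 6, 8, 13, 15, 20, 22 → 27 (alternating steps +2, +5, +2, +5, …).
Putting it together: 46  27.

46  27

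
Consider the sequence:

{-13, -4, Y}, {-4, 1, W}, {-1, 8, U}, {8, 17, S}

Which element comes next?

First part: -13, -4, -1, 8 → 11 (alternating steps +9, +3, +9, +3, …).
Second part goes -4, 1, 8, 17 → 28 (differences are 5, 7, 9, … (increasing by 2 each time)).
Letter: Y, W, U, S → Q (letters move back 2 places in the alphabet).
Combining the parts gives {11, 28, Q}.

{11, 28, Q}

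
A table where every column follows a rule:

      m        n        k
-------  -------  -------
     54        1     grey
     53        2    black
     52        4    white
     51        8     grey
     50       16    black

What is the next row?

Column m: 54, 53, 52, 51, 50 → 49 (−1 each step).
Column n goes 1, 2, 4, 8, 16 → 32 (×2 each step).
Column k goes grey, black, white, grey, black → white (repeats grey → black → white).
So the next row is 49  32  white.

49  32  white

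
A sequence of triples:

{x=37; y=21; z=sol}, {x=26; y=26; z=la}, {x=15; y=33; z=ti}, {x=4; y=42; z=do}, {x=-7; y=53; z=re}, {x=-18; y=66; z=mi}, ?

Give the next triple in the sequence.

X: −11 each step, so 37, 26, 15, 4, -7, -18 → -29.
Y — differences are 5, 7, 9, … (increasing by 2 each time): 21, 26, 33, 42, 53, 66 → 81.
Z — runs through the solfège scale do→ti: sol, la, ti, do, re, mi → fa.
So the next triple is {x=-29; y=81; z=fa}.

{x=-29; y=81; z=fa}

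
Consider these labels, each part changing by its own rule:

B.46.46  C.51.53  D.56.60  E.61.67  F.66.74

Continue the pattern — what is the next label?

Letter: B, C, D, E, F → G (letters move forward 1 place in the alphabet).
Second component: +5 each step, so 46, 51, 56, 61, 66 → 71.
For the third component, +7 each step: 46, 53, 60, 67, 74 → 81.
Combining the parts gives G.71.81.

G.71.81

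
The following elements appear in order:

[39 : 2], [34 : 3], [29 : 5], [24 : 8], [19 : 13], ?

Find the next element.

For the first part, −5 each step: 39, 34, 29, 24, 19 → 14.
Second part — each term is the sum of the two before it: 2, 3, 5, 8, 13 → 21.
Combining the parts gives [14 : 21].

[14 : 21]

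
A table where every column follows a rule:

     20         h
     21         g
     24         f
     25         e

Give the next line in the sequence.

First component: alternating steps +1, +3, +1, +3, …; 20, 21, 24, 25 → 28.
Letter: h, g, f, e → d (letters move back 1 place in the alphabet).
Combining the parts gives 28  d.

28  d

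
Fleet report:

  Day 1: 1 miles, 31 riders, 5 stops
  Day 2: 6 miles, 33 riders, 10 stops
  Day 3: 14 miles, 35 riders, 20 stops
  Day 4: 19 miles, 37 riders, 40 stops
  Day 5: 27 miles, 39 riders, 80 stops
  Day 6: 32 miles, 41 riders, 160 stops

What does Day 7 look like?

Miles: alternating steps +5, +8, +5, +8, …; 1, 6, 14, 19, 27, 32 → 40.
Riders — +2 each step: 31, 33, 35, 37, 39, 41 → 43.
Stops goes 5, 10, 20, 40, 80, 160 → 320 (×2 each step).
Combining the parts gives 40 miles, 43 riders, 320 stops.

40 miles, 43 riders, 320 stops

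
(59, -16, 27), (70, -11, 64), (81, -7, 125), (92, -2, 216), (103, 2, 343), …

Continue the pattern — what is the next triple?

(114, 7, 512)

First part: +11 each step; 59, 70, 81, 92, 103 → 114.
For the second part, alternating steps +5, +4, +5, +4, …: -16, -11, -7, -2, 2 → 7.
Third part: perfect cubes: 3³, 4³, 5³, …, so 27, 64, 125, 216, 343 → 512.
So the next triple is (114, 7, 512).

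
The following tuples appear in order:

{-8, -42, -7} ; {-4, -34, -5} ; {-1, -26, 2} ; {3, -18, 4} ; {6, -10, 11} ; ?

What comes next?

First slot — alternating steps +4, +3, +4, +3, …: -8, -4, -1, 3, 6 → 10.
For the second slot, +8 each step: -42, -34, -26, -18, -10 → -2.
Third slot: -7, -5, 2, 4, 11 → 13 (alternating steps +2, +7, +2, +7, …).
Putting it together: {10, -2, 13}.

{10, -2, 13}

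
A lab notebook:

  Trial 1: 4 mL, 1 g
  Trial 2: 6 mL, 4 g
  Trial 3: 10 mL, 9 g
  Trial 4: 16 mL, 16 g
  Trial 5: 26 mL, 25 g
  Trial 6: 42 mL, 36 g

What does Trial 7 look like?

ML goes 4, 6, 10, 16, 26, 42 → 68 (each term is the sum of the two before it).
G goes 1, 4, 9, 16, 25, 36 → 49 (perfect squares: 1², 2², 3², …).
Putting it together: 68 mL, 49 g.

68 mL, 49 g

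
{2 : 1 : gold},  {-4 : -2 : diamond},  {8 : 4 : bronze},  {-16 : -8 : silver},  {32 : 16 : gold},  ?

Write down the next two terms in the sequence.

{-64 : -32 : diamond}, {128 : 64 : bronze}

First coordinate: 2, -4, 8, -16, 32 → -64 → 128 (×(-2) each step).
Second coordinate: ×(-2) each step; 1, -2, 4, -8, 16 → -32 → 64.
For the rank, repeats gold → diamond → bronze → silver: gold, diamond, bronze, silver, gold → diamond → bronze.
Putting the parts together: {-64 : -32 : diamond} and then {128 : 64 : bronze}.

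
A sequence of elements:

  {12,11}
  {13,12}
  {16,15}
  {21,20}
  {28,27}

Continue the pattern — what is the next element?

{37,36}

First part goes 12, 13, 16, 21, 28 → 37 (differences are 1, 3, 5, … (increasing by 2 each time)).
For the second part, always 1 less than the first part: 11, 12, 15, 20, 27 → 36.
Combining the parts gives {37,36}.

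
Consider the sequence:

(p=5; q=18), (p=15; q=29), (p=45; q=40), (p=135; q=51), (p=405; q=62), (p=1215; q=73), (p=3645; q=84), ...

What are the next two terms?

(p=10935; q=95), (p=32805; q=106)

For the p, ×3 each step: 5, 15, 45, 135, 405, 1215, 3645 → 10935 → 32805.
For the q, +11 each step: 18, 29, 40, 51, 62, 73, 84 → 95 → 106.
So the next two terms are (p=10935; q=95) and (p=32805; q=106).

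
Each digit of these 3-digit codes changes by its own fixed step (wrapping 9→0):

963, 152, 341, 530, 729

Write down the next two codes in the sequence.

918, 107

For the first digit, +2 each step, mod 10: 9, 1, 3, 5, 7 → 9 → 1.
Second digit goes 6, 5, 4, 3, 2 → 1 → 0 (−1 each step, mod 10).
Third digit: −1 each step, mod 10; 3, 2, 1, 0, 9 → 8 → 7.
So the next two codes are 918 and 107.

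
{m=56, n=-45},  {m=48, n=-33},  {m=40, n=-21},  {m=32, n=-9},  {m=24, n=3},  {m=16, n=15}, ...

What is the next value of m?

M: −8 each step, so 56, 48, 40, 32, 24, 16 → 8.

8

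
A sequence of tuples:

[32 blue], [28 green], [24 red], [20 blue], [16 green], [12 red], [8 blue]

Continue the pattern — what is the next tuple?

First part — −4 each step: 32, 28, 24, 20, 16, 12, 8 → 4.
Colour: repeats blue → green → red; blue, green, red, blue, green, red, blue → green.
So the next tuple is [4 green].

[4 green]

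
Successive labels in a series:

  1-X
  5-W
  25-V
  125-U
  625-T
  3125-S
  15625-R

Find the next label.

78125-Q

First component — ×5 each step: 1, 5, 25, 125, 625, 3125, 15625 → 78125.
Letter — letters move back 1 place in the alphabet: X, W, V, U, T, S, R → Q.
So the next label is 78125-Q.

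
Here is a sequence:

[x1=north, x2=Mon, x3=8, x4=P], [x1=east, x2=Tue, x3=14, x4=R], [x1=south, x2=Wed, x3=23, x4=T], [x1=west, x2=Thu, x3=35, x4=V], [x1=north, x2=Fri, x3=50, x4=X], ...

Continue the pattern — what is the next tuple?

[x1=east, x2=Sat, x3=68, x4=Z]

X1 — repeats north → east → south → west: north, east, south, west, north → east.
X2: Mon, Tue, Wed, Thu, Fri → Sat (runs through the weekdays Mon→Sun).
X3: 8, 14, 23, 35, 50 → 68 (differences are 6, 9, 12, … (increasing by 3 each time)).
X4: P, R, T, V, X → Z (letters move forward 2 places in the alphabet).
Putting it together: [x1=east, x2=Sat, x3=68, x4=Z].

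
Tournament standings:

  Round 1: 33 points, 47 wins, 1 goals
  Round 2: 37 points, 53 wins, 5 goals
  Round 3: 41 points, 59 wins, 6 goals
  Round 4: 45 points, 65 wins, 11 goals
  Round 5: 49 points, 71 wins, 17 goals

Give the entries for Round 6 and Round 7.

53 points, 77 wins, 28 goals; 57 points, 83 wins, 45 goals

Points — +4 each step: 33, 37, 41, 45, 49 → 53 → 57.
Wins: +6 each step, so 47, 53, 59, 65, 71 → 77 → 83.
Goals goes 1, 5, 6, 11, 17 → 28 → 45 (each term is the sum of the two before it).
Putting the parts together: 53 points, 77 wins, 28 goals and then 57 points, 83 wins, 45 goals.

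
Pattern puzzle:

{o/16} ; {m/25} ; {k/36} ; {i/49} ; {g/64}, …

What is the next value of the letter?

e

Letter goes o, m, k, i, g → e (letters move back 2 places in the alphabet).
Second slot: 16, 25, 36, 49, 64 → 81 (perfect squares: 4², 5², 6², …).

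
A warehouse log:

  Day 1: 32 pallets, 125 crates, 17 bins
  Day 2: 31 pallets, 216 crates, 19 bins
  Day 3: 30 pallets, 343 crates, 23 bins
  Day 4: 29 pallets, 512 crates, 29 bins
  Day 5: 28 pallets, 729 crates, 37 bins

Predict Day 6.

27 pallets, 1000 crates, 47 bins

Pallets: −1 each step; 32, 31, 30, 29, 28 → 27.
Crates: perfect cubes: 5³, 6³, 7³, …, so 125, 216, 343, 512, 729 → 1000.
Bins goes 17, 19, 23, 29, 37 → 47 (differences are 2, 4, 6, … (increasing by 2 each time)).
So the next row is 27 pallets, 1000 crates, 47 bins.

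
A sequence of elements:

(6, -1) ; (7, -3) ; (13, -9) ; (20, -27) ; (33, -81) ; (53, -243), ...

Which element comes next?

(86, -729)

First entry: each term is the sum of the two before it, so 6, 7, 13, 20, 33, 53 → 86.
For the second entry, ×3 each step: -1, -3, -9, -27, -81, -243 → -729.
So the next element is (86, -729).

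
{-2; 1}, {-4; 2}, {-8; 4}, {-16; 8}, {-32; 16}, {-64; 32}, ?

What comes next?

{-128; 64}

First entry — ×2 each step: -2, -4, -8, -16, -32, -64 → -128.
For the second entry, ×2 each step: 1, 2, 4, 8, 16, 32 → 64.
Putting it together: {-128; 64}.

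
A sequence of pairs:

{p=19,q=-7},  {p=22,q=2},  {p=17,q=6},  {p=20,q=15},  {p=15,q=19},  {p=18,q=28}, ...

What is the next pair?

{p=13,q=32}

P: alternating steps +3, −5, +3, −5, …, so 19, 22, 17, 20, 15, 18 → 13.
Q — alternating steps +9, +4, +9, +4, …: -7, 2, 6, 15, 19, 28 → 32.
Combining the parts gives {p=13,q=32}.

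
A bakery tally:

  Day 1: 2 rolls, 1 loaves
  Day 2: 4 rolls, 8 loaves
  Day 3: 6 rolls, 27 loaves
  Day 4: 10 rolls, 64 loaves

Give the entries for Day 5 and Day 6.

Rolls: each term is the sum of the two before it; 2, 4, 6, 10 → 16 → 26.
Loaves — perfect cubes: 1³, 2³, 3³, …: 1, 8, 27, 64 → 125 → 216.
So the next two records are 16 rolls, 125 loaves and 26 rolls, 216 loaves.

16 rolls, 125 loaves; 26 rolls, 216 loaves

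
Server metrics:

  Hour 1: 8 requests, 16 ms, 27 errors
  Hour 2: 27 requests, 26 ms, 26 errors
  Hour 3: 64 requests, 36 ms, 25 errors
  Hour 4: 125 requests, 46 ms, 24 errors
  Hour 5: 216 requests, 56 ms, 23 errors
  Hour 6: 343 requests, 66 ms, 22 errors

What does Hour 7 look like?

Requests goes 8, 27, 64, 125, 216, 343 → 512 (perfect cubes: 2³, 3³, 4³, …).
Ms goes 16, 26, 36, 46, 56, 66 → 76 (+10 each step).
Errors — −1 each step: 27, 26, 25, 24, 23, 22 → 21.
Putting it together: 512 requests, 76 ms, 21 errors.

512 requests, 76 ms, 21 errors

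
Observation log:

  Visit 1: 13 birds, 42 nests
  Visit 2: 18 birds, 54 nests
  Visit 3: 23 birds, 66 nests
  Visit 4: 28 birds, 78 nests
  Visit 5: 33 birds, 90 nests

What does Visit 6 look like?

For the birds, +5 each step: 13, 18, 23, 28, 33 → 38.
For the nests, +12 each step: 42, 54, 66, 78, 90 → 102.
So the next line is 38 birds, 102 nests.

38 birds, 102 nests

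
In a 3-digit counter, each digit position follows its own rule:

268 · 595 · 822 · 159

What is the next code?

First digit: 2, 5, 8, 1 → 4 (+3 each step, mod 10).
Second digit — +3 each step, mod 10: 6, 9, 2, 5 → 8.
Third digit: −3 each step, mod 10; 8, 5, 2, 9 → 6.
Combining the parts gives 486.

486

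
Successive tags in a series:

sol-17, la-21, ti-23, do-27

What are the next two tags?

re-29 then mi-33

Note goes sol, la, ti, do → re → mi (runs through the solfège scale do→ti).
Second component — alternating steps +4, +2, +4, +2, …: 17, 21, 23, 27 → 29 → 33.
Putting the parts together: re-29 and then mi-33.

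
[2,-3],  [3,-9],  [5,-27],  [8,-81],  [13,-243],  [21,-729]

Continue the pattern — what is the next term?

For the first coordinate, each term is the sum of the two before it: 2, 3, 5, 8, 13, 21 → 34.
For the second coordinate, ×3 each step: -3, -9, -27, -81, -243, -729 → -2187.
Putting it together: [34,-2187].

[34,-2187]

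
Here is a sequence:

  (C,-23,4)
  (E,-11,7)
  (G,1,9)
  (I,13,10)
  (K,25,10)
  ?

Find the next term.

Letter goes C, E, G, I, K → M (letters move forward 2 places in the alphabet).
Second coordinate — +12 each step: -23, -11, 1, 13, 25 → 37.
Third coordinate: 4, 7, 9, 10, 10 → 9 (differences are 3, 2, 1, … (decreasing by 1 each time)).
Combining the parts gives (M,37,9).

(M,37,9)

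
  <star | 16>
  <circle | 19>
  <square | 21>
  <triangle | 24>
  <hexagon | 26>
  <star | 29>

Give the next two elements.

Shape — repeats star → circle → square → triangle → hexagon: star, circle, square, triangle, hexagon, star → circle → square.
Second coordinate: 16, 19, 21, 24, 26, 29 → 31 → 34 (alternating steps +3, +2, +3, +2, …).
So the next two elements are <circle | 31> and <square | 34>.

<circle | 31>, <square | 34>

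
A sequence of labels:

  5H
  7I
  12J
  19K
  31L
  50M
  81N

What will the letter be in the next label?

O

For the letter, letters move forward 1 place in the alphabet: H, I, J, K, L, M, N → O.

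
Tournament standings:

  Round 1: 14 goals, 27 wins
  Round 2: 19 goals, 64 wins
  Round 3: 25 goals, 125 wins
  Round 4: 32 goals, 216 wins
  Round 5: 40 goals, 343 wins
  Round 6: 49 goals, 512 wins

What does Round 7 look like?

Goals: 14, 19, 25, 32, 40, 49 → 59 (differences are 5, 6, 7, … (increasing by 1 each time)).
Wins: 27, 64, 125, 216, 343, 512 → 729 (perfect cubes: 3³, 4³, 5³, …).
So the next row is 59 goals, 729 wins.

59 goals, 729 wins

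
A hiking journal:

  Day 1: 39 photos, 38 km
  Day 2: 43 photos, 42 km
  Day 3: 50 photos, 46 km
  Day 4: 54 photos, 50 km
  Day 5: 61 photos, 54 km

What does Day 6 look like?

Photos: alternating steps +4, +7, +4, +7, …, so 39, 43, 50, 54, 61 → 65.
Km: +4 each step, so 38, 42, 46, 50, 54 → 58.
Combining the parts gives 65 photos, 58 km.

65 photos, 58 km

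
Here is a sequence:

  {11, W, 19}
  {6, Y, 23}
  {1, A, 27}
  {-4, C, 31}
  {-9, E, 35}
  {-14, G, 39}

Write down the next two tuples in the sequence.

{-19, I, 43}, {-24, K, 47}

First slot goes 11, 6, 1, -4, -9, -14 → -19 → -24 (−5 each step).
Letter: letters move forward 2 places in the alphabet, wrapping Z→A, so W, Y, A, C, E, G → I → K.
Third slot goes 19, 23, 27, 31, 35, 39 → 43 → 47 (+4 each step).
So the next two tuples are {-19, I, 43} and {-24, K, 47}.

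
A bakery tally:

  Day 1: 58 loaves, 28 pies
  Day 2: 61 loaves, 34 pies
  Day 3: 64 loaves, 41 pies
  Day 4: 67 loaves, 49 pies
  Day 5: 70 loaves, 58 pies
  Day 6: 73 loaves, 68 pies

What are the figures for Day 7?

76 loaves, 79 pies

Loaves: +3 each step; 58, 61, 64, 67, 70, 73 → 76.
Pies: differences are 6, 7, 8, … (increasing by 1 each time); 28, 34, 41, 49, 58, 68 → 79.
So the next line is 76 loaves, 79 pies.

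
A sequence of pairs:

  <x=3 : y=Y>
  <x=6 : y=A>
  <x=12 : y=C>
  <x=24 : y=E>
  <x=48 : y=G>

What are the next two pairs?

<x=96 : y=I>, <x=192 : y=K>

X goes 3, 6, 12, 24, 48 → 96 → 192 (×2 each step).
Y: letters move forward 2 places in the alphabet, wrapping Z→A, so Y, A, C, E, G → I → K.
So the next two pairs are <x=96 : y=I> and <x=192 : y=K>.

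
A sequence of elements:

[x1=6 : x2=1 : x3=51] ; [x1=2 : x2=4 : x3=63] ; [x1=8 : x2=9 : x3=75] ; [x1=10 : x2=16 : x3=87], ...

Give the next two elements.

For the x1, each term is the sum of the two before it: 6, 2, 8, 10 → 18 → 28.
X2: 1, 4, 9, 16 → 25 → 36 (perfect squares: 1², 2², 3², …).
For the x3, +12 each step: 51, 63, 75, 87 → 99 → 111.
Putting the parts together: [x1=18 : x2=25 : x3=99] and then [x1=28 : x2=36 : x3=111].

[x1=18 : x2=25 : x3=99], [x1=28 : x2=36 : x3=111]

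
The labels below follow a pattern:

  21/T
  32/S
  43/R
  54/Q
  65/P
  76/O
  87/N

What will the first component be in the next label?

First component: 21, 32, 43, 54, 65, 76, 87 → 98 (+11 each step).
Letter: letters move back 1 place in the alphabet; T, S, R, Q, P, O, N → M.

98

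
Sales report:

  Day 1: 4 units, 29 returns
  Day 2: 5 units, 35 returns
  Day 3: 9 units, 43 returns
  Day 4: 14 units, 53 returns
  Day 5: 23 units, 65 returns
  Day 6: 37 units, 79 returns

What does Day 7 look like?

60 units, 95 returns

Units: each term is the sum of the two before it, so 4, 5, 9, 14, 23, 37 → 60.
Returns: 29, 35, 43, 53, 65, 79 → 95 (differences are 6, 8, 10, … (increasing by 2 each time)).
Combining the parts gives 60 units, 95 returns.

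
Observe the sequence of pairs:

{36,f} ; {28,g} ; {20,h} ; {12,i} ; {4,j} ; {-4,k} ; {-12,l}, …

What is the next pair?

First entry: −8 each step, so 36, 28, 20, 12, 4, -4, -12 → -20.
Letter: letters move forward 1 place in the alphabet; f, g, h, i, j, k, l → m.
Combining the parts gives {-20,m}.

{-20,m}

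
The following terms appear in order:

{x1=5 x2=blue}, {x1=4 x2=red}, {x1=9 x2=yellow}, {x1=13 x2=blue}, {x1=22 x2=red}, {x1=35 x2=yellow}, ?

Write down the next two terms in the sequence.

X1: each term is the sum of the two before it, so 5, 4, 9, 13, 22, 35 → 57 → 92.
X2: repeats blue → red → yellow, so blue, red, yellow, blue, red, yellow → blue → red.
So the next two terms are {x1=57 x2=blue} and {x1=92 x2=red}.

{x1=57 x2=blue}, {x1=92 x2=red}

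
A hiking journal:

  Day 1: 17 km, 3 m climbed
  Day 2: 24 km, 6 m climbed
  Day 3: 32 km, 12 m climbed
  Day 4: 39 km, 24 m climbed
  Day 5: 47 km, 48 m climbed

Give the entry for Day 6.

Km — alternating steps +7, +8, +7, +8, …: 17, 24, 32, 39, 47 → 54.
M climbed: ×2 each step; 3, 6, 12, 24, 48 → 96.
Putting it together: 54 km, 96 m climbed.

54 km, 96 m climbed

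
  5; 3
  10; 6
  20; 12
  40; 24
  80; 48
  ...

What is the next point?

160; 96

First value goes 5, 10, 20, 40, 80 → 160 (×2 each step).
Second value: 3, 6, 12, 24, 48 → 96 (×2 each step).
So the next point is 160; 96.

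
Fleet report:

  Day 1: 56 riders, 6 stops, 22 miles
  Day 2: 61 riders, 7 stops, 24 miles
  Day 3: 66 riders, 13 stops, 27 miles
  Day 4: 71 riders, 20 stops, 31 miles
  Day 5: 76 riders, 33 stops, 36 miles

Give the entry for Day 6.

81 riders, 53 stops, 42 miles

Riders: +5 each step, so 56, 61, 66, 71, 76 → 81.
Stops: each term is the sum of the two before it; 6, 7, 13, 20, 33 → 53.
Miles: 22, 24, 27, 31, 36 → 42 (differences are 2, 3, 4, … (increasing by 1 each time)).
So the next line is 81 riders, 53 stops, 42 miles.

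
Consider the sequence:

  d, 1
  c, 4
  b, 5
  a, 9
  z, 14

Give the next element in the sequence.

y, 23

Letter: letters move back 1 place in the alphabet, wrapping A→Z, so d, c, b, a, z → y.
For the second component, each term is the sum of the two before it: 1, 4, 5, 9, 14 → 23.
Putting it together: y, 23.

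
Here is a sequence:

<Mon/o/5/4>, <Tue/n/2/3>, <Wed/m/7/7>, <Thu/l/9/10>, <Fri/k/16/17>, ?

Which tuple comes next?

Day — runs through the weekdays Mon→Sun: Mon, Tue, Wed, Thu, Fri → Sat.
Letter: o, n, m, l, k → j (letters move back 1 place in the alphabet).
Third component — each term is the sum of the two before it: 5, 2, 7, 9, 16 → 25.
Fourth component — each term is the sum of the two before it: 4, 3, 7, 10, 17 → 27.
Putting it together: <Sat/j/25/27>.

<Sat/j/25/27>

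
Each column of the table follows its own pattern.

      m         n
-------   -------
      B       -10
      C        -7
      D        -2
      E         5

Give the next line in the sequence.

Column m: B, C, D, E → F (letters move forward 1 place in the alphabet).
Column n — differences are 3, 5, 7, … (increasing by 2 each time): -10, -7, -2, 5 → 14.
So the next line is F  14.

F  14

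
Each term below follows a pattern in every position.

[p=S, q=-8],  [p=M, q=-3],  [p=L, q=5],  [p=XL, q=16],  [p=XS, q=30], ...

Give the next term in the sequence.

For the p, runs through clothing sizes XS→XL: S, M, L, XL, XS → S.
Q goes -8, -3, 5, 16, 30 → 47 (differences are 5, 8, 11, … (increasing by 3 each time)).
Combining the parts gives [p=S, q=47].

[p=S, q=47]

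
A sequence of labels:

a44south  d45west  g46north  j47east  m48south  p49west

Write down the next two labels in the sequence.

s50north, v51east

Letter: letters move forward 3 places in the alphabet; a, d, g, j, m, p → s → v.
Second component — +1 each step: 44, 45, 46, 47, 48, 49 → 50 → 51.
For the direction, repeats south → west → north → east: south, west, north, east, south, west → north → east.
Putting the parts together: s50north and then v51east.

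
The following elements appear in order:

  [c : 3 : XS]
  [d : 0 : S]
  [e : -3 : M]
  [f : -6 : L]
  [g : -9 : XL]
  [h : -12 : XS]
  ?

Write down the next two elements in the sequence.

Letter goes c, d, e, f, g, h → i → j (letters move forward 1 place in the alphabet).
For the second entry, −3 each step: 3, 0, -3, -6, -9, -12 → -15 → -18.
Size goes XS, S, M, L, XL, XS → S → M (repeats XS → S → M → L → XL).
So the next two elements are [i : -15 : S] and [j : -18 : M].

[i : -15 : S], [j : -18 : M]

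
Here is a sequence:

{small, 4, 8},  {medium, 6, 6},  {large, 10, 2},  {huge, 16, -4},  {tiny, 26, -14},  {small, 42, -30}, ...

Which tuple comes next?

{medium, 68, -56}

Size: repeats small → medium → large → huge → tiny; small, medium, large, huge, tiny, small → medium.
Second slot goes 4, 6, 10, 16, 26, 42 → 68 (each term is the sum of the two before it).
For the third slot, together with the second slot always sums to 12: 8, 6, 2, -4, -14, -30 → -56.
Putting it together: {medium, 68, -56}.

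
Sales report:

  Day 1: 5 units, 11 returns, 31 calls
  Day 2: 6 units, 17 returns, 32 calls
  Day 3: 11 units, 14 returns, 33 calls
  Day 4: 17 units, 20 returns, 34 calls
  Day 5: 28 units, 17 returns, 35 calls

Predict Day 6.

Units: 5, 6, 11, 17, 28 → 45 (each term is the sum of the two before it).
Returns — alternating steps +6, −3, +6, −3, …: 11, 17, 14, 20, 17 → 23.
Calls goes 31, 32, 33, 34, 35 → 36 (+1 each step).
Putting it together: 45 units, 23 returns, 36 calls.

45 units, 23 returns, 36 calls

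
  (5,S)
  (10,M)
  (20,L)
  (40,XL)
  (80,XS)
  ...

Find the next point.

(160,S)

First coordinate goes 5, 10, 20, 40, 80 → 160 (×2 each step).
Size: S, M, L, XL, XS → S (runs through clothing sizes XS→XL).
So the next point is (160,S).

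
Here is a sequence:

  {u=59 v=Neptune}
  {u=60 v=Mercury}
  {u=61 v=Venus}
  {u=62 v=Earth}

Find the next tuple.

{u=63 v=Mars}

U — +1 each step: 59, 60, 61, 62 → 63.
V: runs through the planets Mercury→Neptune, so Neptune, Mercury, Venus, Earth → Mars.
Putting it together: {u=63 v=Mars}.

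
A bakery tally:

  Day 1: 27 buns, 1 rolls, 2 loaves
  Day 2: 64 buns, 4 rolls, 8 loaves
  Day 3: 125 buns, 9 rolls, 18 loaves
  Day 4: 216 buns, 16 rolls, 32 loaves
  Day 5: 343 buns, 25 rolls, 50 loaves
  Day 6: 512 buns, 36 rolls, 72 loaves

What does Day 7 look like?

729 buns, 49 rolls, 98 loaves

Buns: 27, 64, 125, 216, 343, 512 → 729 (perfect cubes: 3³, 4³, 5³, …).
Rolls goes 1, 4, 9, 16, 25, 36 → 49 (perfect squares: 1², 2², 3², …).
Loaves: always 2 × the rolls, so 2, 8, 18, 32, 50, 72 → 98.
Putting it together: 729 buns, 49 rolls, 98 loaves.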